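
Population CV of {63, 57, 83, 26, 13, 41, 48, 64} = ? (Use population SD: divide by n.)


Mean = 49.3750
SD = 21.0056
CV = (21.0056/49.3750)*100 = 42.5429%

CV = 42.5429%


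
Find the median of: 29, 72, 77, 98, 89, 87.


Sorted: 29, 72, 77, 87, 89, 98
n = 6 (even)
Middle values: 77 and 87
Median = (77+87)/2 = 82.0000

Median = 82.0000


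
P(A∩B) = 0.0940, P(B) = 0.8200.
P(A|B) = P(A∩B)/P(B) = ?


P(A|B) = 0.0940/0.8200 = 0.1146

P(A|B) = 0.1146


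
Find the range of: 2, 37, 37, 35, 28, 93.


Max = 93, Min = 2
Range = 93 - 2 = 91

Range = 91


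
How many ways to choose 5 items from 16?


C(16,5) = 16!/(5! × 11!)
= 20922789888000/(120 × 39916800)
= 4368

C(16,5) = 4368


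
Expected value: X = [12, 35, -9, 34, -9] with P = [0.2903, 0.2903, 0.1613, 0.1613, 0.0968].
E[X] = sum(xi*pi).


E[X] = 12*0.2903 + 35*0.2903 - 9*0.1613 + 34*0.1613 - 9*0.0968
= 3.4836 + 10.1605 - 1.4517 + 5.4842 - 0.8712
= 16.8054

E[X] = 16.8054


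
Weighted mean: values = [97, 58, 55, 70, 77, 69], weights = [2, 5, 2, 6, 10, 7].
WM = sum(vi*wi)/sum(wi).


Numerator = 97*2 + 58*5 + 55*2 + 70*6 + 77*10 + 69*7 = 2267
Denominator = 2 + 5 + 2 + 6 + 10 + 7 = 32
WM = 2267/32 = 70.8438

WM = 70.8438


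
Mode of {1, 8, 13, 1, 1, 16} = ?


Frequencies: 1:3, 8:1, 13:1, 16:1
Max frequency = 3
Mode = 1

Mode = 1


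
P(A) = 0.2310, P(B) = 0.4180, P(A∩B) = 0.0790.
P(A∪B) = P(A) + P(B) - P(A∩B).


P(A∪B) = 0.2310 + 0.4180 - 0.0790
= 0.6490 - 0.0790
= 0.5700

P(A∪B) = 0.5700


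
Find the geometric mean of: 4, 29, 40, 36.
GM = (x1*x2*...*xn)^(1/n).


Product = 4 × 29 × 40 × 36 = 167040
GM = 167040^(1/4) = 20.2165

GM = 20.2165


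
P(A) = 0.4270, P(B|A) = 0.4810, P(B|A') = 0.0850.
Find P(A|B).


P(B) = P(B|A)*P(A) + P(B|A')*P(A')
= 0.4810*0.4270 + 0.0850*0.5730
= 0.205387 + 0.048705 = 0.254092
P(A|B) = 0.205387/0.254092 = 0.8083

P(A|B) = 0.8083


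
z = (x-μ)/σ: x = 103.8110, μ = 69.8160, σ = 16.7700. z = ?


z = (103.8110 - 69.8160)/16.7700
= 33.9950/16.7700
= 2.0271

z = 2.0271


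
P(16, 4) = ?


P(16,4) = 16!/12!
= 20922789888000/479001600
= 43680

P(16,4) = 43680


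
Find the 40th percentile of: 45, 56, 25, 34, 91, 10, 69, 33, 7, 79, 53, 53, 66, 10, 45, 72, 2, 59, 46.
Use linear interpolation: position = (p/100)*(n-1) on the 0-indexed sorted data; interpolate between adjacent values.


Sorted: 2, 7, 10, 10, 25, 33, 34, 45, 45, 46, 53, 53, 56, 59, 66, 69, 72, 79, 91
n = 19
Index = 40/100 * 18 = 7.2000
Lower = data[7] = 45, Upper = data[8] = 45
P40 = 45 + 0.2000*(0) = 45.0000

P40 = 45.0000


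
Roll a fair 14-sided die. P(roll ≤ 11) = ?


Favorable outcomes (roll ≤ 11): 11
Total outcomes = 14
P = 11/14 = 0.7857

P = 0.7857


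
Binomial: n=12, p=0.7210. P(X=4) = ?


C(12,4) = 495
p^4 = 0.270235
(1-p)^8 = 3.671416e-05
P = 495 * 0.270235 * 3.671416e-05 = 0.0049

P(X=4) = 0.0049


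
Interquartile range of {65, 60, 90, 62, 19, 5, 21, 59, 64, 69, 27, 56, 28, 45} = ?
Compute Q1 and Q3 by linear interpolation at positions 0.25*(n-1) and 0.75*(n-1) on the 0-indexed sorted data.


Sorted: 5, 19, 21, 27, 28, 45, 56, 59, 60, 62, 64, 65, 69, 90
Q1 (25th %ile) = 27.2500
Q3 (75th %ile) = 63.5000
IQR = 63.5000 - 27.2500 = 36.2500

IQR = 36.2500


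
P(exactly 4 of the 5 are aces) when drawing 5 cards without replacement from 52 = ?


Hypergeometric: P(X=4) = C(4,4)·C(48,1) / C(52,5)
= 1 × 48 / 2598960
= 48/2598960 = 1.8469e-05

P = 1.8469e-05


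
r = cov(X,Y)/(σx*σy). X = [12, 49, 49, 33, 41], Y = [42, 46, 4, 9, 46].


Mean X = 36.8000, Mean Y = 29.4000
SD X = 13.746272, SD Y = 18.821265
Cov = -54.520000
r = -54.520000/(13.746272*18.821265) = -0.2107

r = -0.2107


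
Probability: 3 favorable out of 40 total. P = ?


P = 3/40 = 0.0750

P = 0.0750


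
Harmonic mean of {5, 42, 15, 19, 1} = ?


Sum of reciprocals = 1/5 + 1/42 + 1/15 + 1/19 + 1/1 = 1.343108
HM = 5/1.343108 = 3.7227

HM = 3.7227


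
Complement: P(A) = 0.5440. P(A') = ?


P(not A) = 1 - 0.5440 = 0.4560

P(not A) = 0.4560


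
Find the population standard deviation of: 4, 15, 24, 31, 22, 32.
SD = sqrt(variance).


Mean = 21.3333
Variance = 92.5556
SD = sqrt(92.5556) = 9.6206

SD = 9.6206


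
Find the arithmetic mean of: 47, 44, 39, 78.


Sum = 47 + 44 + 39 + 78 = 208
n = 4
Mean = 208/4 = 52.0000

Mean = 52.0000


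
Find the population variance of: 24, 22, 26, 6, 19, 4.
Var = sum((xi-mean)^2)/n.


Mean = 16.8333
Squared deviations: 51.3611, 26.6944, 84.0278, 117.3611, 4.6944, 164.6944
Sum = 448.8333
Variance = 448.8333/6 = 74.8056

Variance = 74.8056


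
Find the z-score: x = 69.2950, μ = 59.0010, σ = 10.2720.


z = (69.2950 - 59.0010)/10.2720
= 10.2940/10.2720
= 1.0021

z = 1.0021


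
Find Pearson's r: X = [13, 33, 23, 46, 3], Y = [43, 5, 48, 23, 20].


Mean X = 23.6000, Mean Y = 27.8000
SD X = 15.014660, SD Y = 15.765786
Cov = -66.880000
r = -66.880000/(15.014660*15.765786) = -0.2825

r = -0.2825


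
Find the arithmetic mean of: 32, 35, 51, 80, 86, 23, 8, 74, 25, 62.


Sum = 32 + 35 + 51 + 80 + 86 + 23 + 8 + 74 + 25 + 62 = 476
n = 10
Mean = 476/10 = 47.6000

Mean = 47.6000


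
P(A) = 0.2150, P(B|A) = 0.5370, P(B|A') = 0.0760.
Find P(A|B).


P(B) = P(B|A)*P(A) + P(B|A')*P(A')
= 0.5370*0.2150 + 0.0760*0.7850
= 0.115455 + 0.059660 = 0.175115
P(A|B) = 0.115455/0.175115 = 0.6593

P(A|B) = 0.6593


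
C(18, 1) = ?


C(18,1) = 18!/(1! × 17!)
= 6402373705728000/(1 × 355687428096000)
= 18

C(18,1) = 18


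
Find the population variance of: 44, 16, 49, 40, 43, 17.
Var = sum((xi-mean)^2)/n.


Mean = 34.8333
Squared deviations: 84.0278, 354.6944, 200.6944, 26.6944, 66.6944, 318.0278
Sum = 1050.8333
Variance = 1050.8333/6 = 175.1389

Variance = 175.1389


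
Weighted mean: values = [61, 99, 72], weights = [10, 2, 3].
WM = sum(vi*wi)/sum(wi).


Numerator = 61*10 + 99*2 + 72*3 = 1024
Denominator = 10 + 2 + 3 = 15
WM = 1024/15 = 68.2667

WM = 68.2667


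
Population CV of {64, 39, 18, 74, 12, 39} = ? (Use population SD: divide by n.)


Mean = 41.0000
SD = 22.3458
CV = (22.3458/41.0000)*100 = 54.5019%

CV = 54.5019%


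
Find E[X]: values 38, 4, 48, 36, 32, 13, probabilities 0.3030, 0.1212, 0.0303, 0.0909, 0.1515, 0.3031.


E[X] = 38*0.3030 + 4*0.1212 + 48*0.0303 + 36*0.0909 + 32*0.1515 + 13*0.3031
= 11.5140 + 0.4848 + 1.4544 + 3.2724 + 4.8480 + 3.9403
= 25.5139

E[X] = 25.5139


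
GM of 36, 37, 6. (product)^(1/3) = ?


Product = 36 × 37 × 6 = 7992
GM = 7992^(1/3) = 19.9933

GM = 19.9933


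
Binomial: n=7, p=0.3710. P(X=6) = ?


C(7,6) = 7
p^6 = 0.002608
(1-p)^1 = 0.629000
P = 7 * 0.002608 * 0.629000 = 0.0115

P(X=6) = 0.0115


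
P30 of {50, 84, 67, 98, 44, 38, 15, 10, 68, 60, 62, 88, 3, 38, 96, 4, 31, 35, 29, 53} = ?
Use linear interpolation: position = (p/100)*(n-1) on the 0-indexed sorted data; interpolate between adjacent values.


Sorted: 3, 4, 10, 15, 29, 31, 35, 38, 38, 44, 50, 53, 60, 62, 67, 68, 84, 88, 96, 98
n = 20
Index = 30/100 * 19 = 5.7000
Lower = data[5] = 31, Upper = data[6] = 35
P30 = 31 + 0.7000*(4) = 33.8000

P30 = 33.8000


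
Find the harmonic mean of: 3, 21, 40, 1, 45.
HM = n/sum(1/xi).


Sum of reciprocals = 1/3 + 1/21 + 1/40 + 1/1 + 1/45 = 1.428175
HM = 5/1.428175 = 3.5010

HM = 3.5010


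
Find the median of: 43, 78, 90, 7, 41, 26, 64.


Sorted: 7, 26, 41, 43, 64, 78, 90
n = 7 (odd)
Middle value = 43

Median = 43


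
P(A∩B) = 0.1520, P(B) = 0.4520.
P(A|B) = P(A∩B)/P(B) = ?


P(A|B) = 0.1520/0.4520 = 0.3363

P(A|B) = 0.3363


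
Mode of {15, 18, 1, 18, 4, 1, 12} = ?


Frequencies: 1:2, 4:1, 12:1, 15:1, 18:2
Max frequency = 2
Mode = 1, 18

Mode = 1, 18


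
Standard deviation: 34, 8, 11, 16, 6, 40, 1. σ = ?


Mean = 16.5714
Variance = 187.3878
SD = sqrt(187.3878) = 13.6890

SD = 13.6890


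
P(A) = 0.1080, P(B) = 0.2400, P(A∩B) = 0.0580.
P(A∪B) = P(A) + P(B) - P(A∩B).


P(A∪B) = 0.1080 + 0.2400 - 0.0580
= 0.3480 - 0.0580
= 0.2900

P(A∪B) = 0.2900


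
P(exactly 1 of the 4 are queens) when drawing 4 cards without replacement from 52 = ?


Hypergeometric: P(X=1) = C(4,1)·C(48,3) / C(52,4)
= 4 × 17296 / 270725
= 69184/270725 = 0.2556

P = 0.2556


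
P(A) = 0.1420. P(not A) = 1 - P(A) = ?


P(not A) = 1 - 0.1420 = 0.8580

P(not A) = 0.8580


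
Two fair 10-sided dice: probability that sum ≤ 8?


Total outcomes = 10×10 = 100
Favorable (sum ≤ 8): 28
P = 28/100 = 0.2800

P = 0.2800


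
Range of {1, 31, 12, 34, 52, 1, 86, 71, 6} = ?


Max = 86, Min = 1
Range = 86 - 1 = 85

Range = 85


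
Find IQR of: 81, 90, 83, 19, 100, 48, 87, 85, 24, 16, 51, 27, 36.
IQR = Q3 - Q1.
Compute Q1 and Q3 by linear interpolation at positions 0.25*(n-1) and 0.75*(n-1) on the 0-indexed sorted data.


Sorted: 16, 19, 24, 27, 36, 48, 51, 81, 83, 85, 87, 90, 100
Q1 (25th %ile) = 27.0000
Q3 (75th %ile) = 85.0000
IQR = 85.0000 - 27.0000 = 58.0000

IQR = 58.0000


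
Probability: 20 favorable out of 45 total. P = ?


P = 20/45 = 0.4444

P = 0.4444


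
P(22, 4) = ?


P(22,4) = 22!/18!
= 1124000727777607680000/6402373705728000
= 175560

P(22,4) = 175560


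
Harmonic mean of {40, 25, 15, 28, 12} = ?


Sum of reciprocals = 1/40 + 1/25 + 1/15 + 1/28 + 1/12 = 0.250714
HM = 5/0.250714 = 19.9430

HM = 19.9430


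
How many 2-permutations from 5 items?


P(5,2) = 5!/3!
= 120/6
= 20

P(5,2) = 20


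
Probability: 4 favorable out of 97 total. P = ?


P = 4/97 = 0.0412

P = 0.0412


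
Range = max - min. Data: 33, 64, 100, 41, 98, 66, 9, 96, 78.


Max = 100, Min = 9
Range = 100 - 9 = 91

Range = 91


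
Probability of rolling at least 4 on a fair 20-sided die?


Favorable outcomes (roll ≥ 4): 17
Total outcomes = 20
P = 17/20 = 0.8500

P = 0.8500


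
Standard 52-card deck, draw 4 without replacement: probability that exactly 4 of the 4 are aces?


Hypergeometric: P(X=4) = C(4,4)·C(48,0) / C(52,4)
= 1 × 1 / 270725
= 1/270725 = 3.6938e-06

P = 3.6938e-06


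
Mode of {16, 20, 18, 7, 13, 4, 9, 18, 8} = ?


Frequencies: 4:1, 7:1, 8:1, 9:1, 13:1, 16:1, 18:2, 20:1
Max frequency = 2
Mode = 18

Mode = 18


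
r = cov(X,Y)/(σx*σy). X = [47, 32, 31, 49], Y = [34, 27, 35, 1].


Mean X = 39.7500, Mean Y = 24.2500
SD X = 8.287792, SD Y = 13.772709
Cov = -64.937500
r = -64.937500/(8.287792*13.772709) = -0.5689

r = -0.5689


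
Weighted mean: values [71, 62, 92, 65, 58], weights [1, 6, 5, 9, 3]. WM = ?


Numerator = 71*1 + 62*6 + 92*5 + 65*9 + 58*3 = 1662
Denominator = 1 + 6 + 5 + 9 + 3 = 24
WM = 1662/24 = 69.2500

WM = 69.2500


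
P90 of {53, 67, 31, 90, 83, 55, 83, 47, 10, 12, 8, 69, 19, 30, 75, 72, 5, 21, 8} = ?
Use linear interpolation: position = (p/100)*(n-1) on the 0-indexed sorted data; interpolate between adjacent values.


Sorted: 5, 8, 8, 10, 12, 19, 21, 30, 31, 47, 53, 55, 67, 69, 72, 75, 83, 83, 90
n = 19
Index = 90/100 * 18 = 16.2000
Lower = data[16] = 83, Upper = data[17] = 83
P90 = 83 + 0.2000*(0) = 83.0000

P90 = 83.0000


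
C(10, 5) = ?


C(10,5) = 10!/(5! × 5!)
= 3628800/(120 × 120)
= 252

C(10,5) = 252


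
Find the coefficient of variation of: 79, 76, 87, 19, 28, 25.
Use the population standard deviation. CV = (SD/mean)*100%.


Mean = 52.3333
SD = 28.6453
CV = (28.6453/52.3333)*100 = 54.7363%

CV = 54.7363%


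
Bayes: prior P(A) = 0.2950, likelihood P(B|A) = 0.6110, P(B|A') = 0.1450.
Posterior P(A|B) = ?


P(B) = P(B|A)*P(A) + P(B|A')*P(A')
= 0.6110*0.2950 + 0.1450*0.7050
= 0.180245 + 0.102225 = 0.282470
P(A|B) = 0.180245/0.282470 = 0.6381

P(A|B) = 0.6381


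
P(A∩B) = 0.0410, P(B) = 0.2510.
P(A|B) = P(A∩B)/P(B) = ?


P(A|B) = 0.0410/0.2510 = 0.1633

P(A|B) = 0.1633


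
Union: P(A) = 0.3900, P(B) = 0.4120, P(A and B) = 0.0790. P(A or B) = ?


P(A∪B) = 0.3900 + 0.4120 - 0.0790
= 0.8020 - 0.0790
= 0.7230

P(A∪B) = 0.7230


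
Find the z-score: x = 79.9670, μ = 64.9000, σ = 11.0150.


z = (79.9670 - 64.9000)/11.0150
= 15.0670/11.0150
= 1.3679

z = 1.3679


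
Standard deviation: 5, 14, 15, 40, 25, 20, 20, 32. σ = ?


Mean = 21.3750
Variance = 104.9844
SD = sqrt(104.9844) = 10.2462

SD = 10.2462


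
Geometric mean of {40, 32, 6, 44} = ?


Product = 40 × 32 × 6 × 44 = 337920
GM = 337920^(1/4) = 24.1103

GM = 24.1103


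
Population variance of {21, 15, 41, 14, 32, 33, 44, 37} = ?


Mean = 29.6250
Squared deviations: 74.3906, 213.8906, 129.3906, 244.1406, 5.6406, 11.3906, 206.6406, 54.3906
Sum = 939.8750
Variance = 939.8750/8 = 117.4844

Variance = 117.4844


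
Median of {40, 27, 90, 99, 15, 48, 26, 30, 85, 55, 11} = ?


Sorted: 11, 15, 26, 27, 30, 40, 48, 55, 85, 90, 99
n = 11 (odd)
Middle value = 40

Median = 40


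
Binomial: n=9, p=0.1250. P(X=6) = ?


C(9,6) = 84
p^6 = 3.814697e-06
(1-p)^3 = 0.669922
P = 84 * 3.814697e-06 * 0.669922 = 0.0002

P(X=6) = 0.0002


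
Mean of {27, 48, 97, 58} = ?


Sum = 27 + 48 + 97 + 58 = 230
n = 4
Mean = 230/4 = 57.5000

Mean = 57.5000


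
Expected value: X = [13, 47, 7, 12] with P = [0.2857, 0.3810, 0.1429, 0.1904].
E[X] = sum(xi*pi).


E[X] = 13*0.2857 + 47*0.3810 + 7*0.1429 + 12*0.1904
= 3.7141 + 17.9070 + 1.0003 + 2.2848
= 24.9062

E[X] = 24.9062


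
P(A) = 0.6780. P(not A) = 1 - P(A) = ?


P(not A) = 1 - 0.6780 = 0.3220

P(not A) = 0.3220


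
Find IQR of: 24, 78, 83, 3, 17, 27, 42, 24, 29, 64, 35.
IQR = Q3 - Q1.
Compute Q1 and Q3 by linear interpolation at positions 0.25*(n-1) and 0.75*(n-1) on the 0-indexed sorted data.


Sorted: 3, 17, 24, 24, 27, 29, 35, 42, 64, 78, 83
Q1 (25th %ile) = 24.0000
Q3 (75th %ile) = 53.0000
IQR = 53.0000 - 24.0000 = 29.0000

IQR = 29.0000


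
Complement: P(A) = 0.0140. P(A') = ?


P(not A) = 1 - 0.0140 = 0.9860

P(not A) = 0.9860


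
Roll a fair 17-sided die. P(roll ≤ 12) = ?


Favorable outcomes (roll ≤ 12): 12
Total outcomes = 17
P = 12/17 = 0.7059

P = 0.7059


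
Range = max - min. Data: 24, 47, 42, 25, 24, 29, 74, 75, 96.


Max = 96, Min = 24
Range = 96 - 24 = 72

Range = 72


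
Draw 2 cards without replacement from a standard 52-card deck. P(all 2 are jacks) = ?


P(all jacks) = (4/52) × (3/51)
= 0.0045

P = 0.0045


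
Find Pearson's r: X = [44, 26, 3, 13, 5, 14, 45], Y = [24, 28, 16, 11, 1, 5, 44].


Mean X = 21.4286, Mean Y = 18.4286
SD X = 16.132108, SD Y = 13.741045
Cov = 180.816327
r = 180.816327/(16.132108*13.741045) = 0.8157

r = 0.8157


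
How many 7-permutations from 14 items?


P(14,7) = 14!/7!
= 87178291200/5040
= 17297280

P(14,7) = 17297280


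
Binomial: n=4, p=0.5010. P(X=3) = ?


C(4,3) = 4
p^3 = 0.125752
(1-p)^1 = 0.499000
P = 4 * 0.125752 * 0.499000 = 0.2510

P(X=3) = 0.2510


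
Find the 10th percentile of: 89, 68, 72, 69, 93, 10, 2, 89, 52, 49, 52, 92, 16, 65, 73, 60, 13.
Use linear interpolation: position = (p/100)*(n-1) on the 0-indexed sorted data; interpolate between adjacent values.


Sorted: 2, 10, 13, 16, 49, 52, 52, 60, 65, 68, 69, 72, 73, 89, 89, 92, 93
n = 17
Index = 10/100 * 16 = 1.6000
Lower = data[1] = 10, Upper = data[2] = 13
P10 = 10 + 0.6000*(3) = 11.8000

P10 = 11.8000


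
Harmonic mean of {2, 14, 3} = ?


Sum of reciprocals = 1/2 + 1/14 + 1/3 = 0.904762
HM = 3/0.904762 = 3.3158

HM = 3.3158


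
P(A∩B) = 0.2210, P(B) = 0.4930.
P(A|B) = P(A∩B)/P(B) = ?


P(A|B) = 0.2210/0.4930 = 0.4483

P(A|B) = 0.4483


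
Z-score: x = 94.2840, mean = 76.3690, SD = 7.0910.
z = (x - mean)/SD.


z = (94.2840 - 76.3690)/7.0910
= 17.9150/7.0910
= 2.5264

z = 2.5264


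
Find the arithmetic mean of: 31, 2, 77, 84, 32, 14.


Sum = 31 + 2 + 77 + 84 + 32 + 14 = 240
n = 6
Mean = 240/6 = 40.0000

Mean = 40.0000


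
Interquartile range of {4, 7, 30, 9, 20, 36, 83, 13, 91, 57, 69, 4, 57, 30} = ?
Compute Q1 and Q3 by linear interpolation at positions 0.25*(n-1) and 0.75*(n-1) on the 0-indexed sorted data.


Sorted: 4, 4, 7, 9, 13, 20, 30, 30, 36, 57, 57, 69, 83, 91
Q1 (25th %ile) = 10.0000
Q3 (75th %ile) = 57.0000
IQR = 57.0000 - 10.0000 = 47.0000

IQR = 47.0000


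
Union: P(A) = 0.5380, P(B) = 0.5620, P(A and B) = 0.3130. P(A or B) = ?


P(A∪B) = 0.5380 + 0.5620 - 0.3130
= 1.1000 - 0.3130
= 0.7870

P(A∪B) = 0.7870


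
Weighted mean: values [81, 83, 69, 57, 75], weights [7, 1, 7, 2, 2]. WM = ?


Numerator = 81*7 + 83*1 + 69*7 + 57*2 + 75*2 = 1397
Denominator = 7 + 1 + 7 + 2 + 2 = 19
WM = 1397/19 = 73.5263

WM = 73.5263


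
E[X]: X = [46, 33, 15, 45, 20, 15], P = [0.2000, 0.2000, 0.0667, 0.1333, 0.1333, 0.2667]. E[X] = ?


E[X] = 46*0.2000 + 33*0.2000 + 15*0.0667 + 45*0.1333 + 20*0.1333 + 15*0.2667
= 9.2000 + 6.6000 + 1.0005 + 5.9985 + 2.6660 + 4.0005
= 29.4655

E[X] = 29.4655


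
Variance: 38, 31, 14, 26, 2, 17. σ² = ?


Mean = 21.3333
Squared deviations: 277.7778, 93.4444, 53.7778, 21.7778, 373.7778, 18.7778
Sum = 839.3333
Variance = 839.3333/6 = 139.8889

Variance = 139.8889


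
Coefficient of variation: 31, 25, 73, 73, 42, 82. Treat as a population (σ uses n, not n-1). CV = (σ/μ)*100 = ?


Mean = 54.3333
SD = 22.4326
CV = (22.4326/54.3333)*100 = 41.2870%

CV = 41.2870%


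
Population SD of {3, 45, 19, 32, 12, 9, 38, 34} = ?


Mean = 24.0000
Variance = 204.5000
SD = sqrt(204.5000) = 14.3003

SD = 14.3003


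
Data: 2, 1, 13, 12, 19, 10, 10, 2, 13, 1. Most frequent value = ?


Frequencies: 1:2, 2:2, 10:2, 12:1, 13:2, 19:1
Max frequency = 2
Mode = 1, 2, 10, 13

Mode = 1, 2, 10, 13


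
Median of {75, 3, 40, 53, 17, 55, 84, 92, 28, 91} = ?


Sorted: 3, 17, 28, 40, 53, 55, 75, 84, 91, 92
n = 10 (even)
Middle values: 53 and 55
Median = (53+55)/2 = 54.0000

Median = 54.0000


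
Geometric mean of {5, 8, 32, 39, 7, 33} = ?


Product = 5 × 8 × 32 × 39 × 7 × 33 = 11531520
GM = 11531520^(1/6) = 15.0308

GM = 15.0308


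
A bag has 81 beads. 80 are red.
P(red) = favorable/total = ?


P = 80/81 = 0.9877

P = 0.9877


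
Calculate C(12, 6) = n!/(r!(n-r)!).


C(12,6) = 12!/(6! × 6!)
= 479001600/(720 × 720)
= 924

C(12,6) = 924


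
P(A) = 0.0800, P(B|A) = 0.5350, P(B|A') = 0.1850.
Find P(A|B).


P(B) = P(B|A)*P(A) + P(B|A')*P(A')
= 0.5350*0.0800 + 0.1850*0.9200
= 0.042800 + 0.170200 = 0.213000
P(A|B) = 0.042800/0.213000 = 0.2009

P(A|B) = 0.2009


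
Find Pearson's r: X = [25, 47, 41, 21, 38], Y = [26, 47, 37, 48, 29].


Mean X = 34.4000, Mean Y = 37.4000
SD X = 9.830565, SD Y = 9.002222
Cov = 10.640000
r = 10.640000/(9.830565*9.002222) = 0.1202

r = 0.1202


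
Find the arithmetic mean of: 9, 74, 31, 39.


Sum = 9 + 74 + 31 + 39 = 153
n = 4
Mean = 153/4 = 38.2500

Mean = 38.2500


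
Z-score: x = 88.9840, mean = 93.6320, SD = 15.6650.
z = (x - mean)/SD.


z = (88.9840 - 93.6320)/15.6650
= -4.6480/15.6650
= -0.2967

z = -0.2967


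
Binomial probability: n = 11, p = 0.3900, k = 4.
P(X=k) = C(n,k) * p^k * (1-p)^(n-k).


C(11,4) = 330
p^4 = 0.023134
(1-p)^7 = 0.031427
P = 330 * 0.023134 * 0.031427 = 0.2399

P(X=4) = 0.2399


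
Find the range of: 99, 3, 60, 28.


Max = 99, Min = 3
Range = 99 - 3 = 96

Range = 96


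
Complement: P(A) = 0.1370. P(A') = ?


P(not A) = 1 - 0.1370 = 0.8630

P(not A) = 0.8630


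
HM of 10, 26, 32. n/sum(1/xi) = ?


Sum of reciprocals = 1/10 + 1/26 + 1/32 = 0.169712
HM = 3/0.169712 = 17.6771

HM = 17.6771


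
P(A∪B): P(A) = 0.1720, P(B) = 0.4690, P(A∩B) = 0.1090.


P(A∪B) = 0.1720 + 0.4690 - 0.1090
= 0.6410 - 0.1090
= 0.5320

P(A∪B) = 0.5320


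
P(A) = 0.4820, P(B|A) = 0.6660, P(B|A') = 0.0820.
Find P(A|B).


P(B) = P(B|A)*P(A) + P(B|A')*P(A')
= 0.6660*0.4820 + 0.0820*0.5180
= 0.321012 + 0.042476 = 0.363488
P(A|B) = 0.321012/0.363488 = 0.8831

P(A|B) = 0.8831


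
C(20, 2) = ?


C(20,2) = 20!/(2! × 18!)
= 2432902008176640000/(2 × 6402373705728000)
= 190

C(20,2) = 190


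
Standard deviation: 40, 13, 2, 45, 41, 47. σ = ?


Mean = 31.3333
Variance = 299.5556
SD = sqrt(299.5556) = 17.3077

SD = 17.3077


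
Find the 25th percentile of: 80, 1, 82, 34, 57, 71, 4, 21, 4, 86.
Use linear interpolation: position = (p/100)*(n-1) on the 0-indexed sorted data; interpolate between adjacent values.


Sorted: 1, 4, 4, 21, 34, 57, 71, 80, 82, 86
n = 10
Index = 25/100 * 9 = 2.2500
Lower = data[2] = 4, Upper = data[3] = 21
P25 = 4 + 0.2500*(17) = 8.2500

P25 = 8.2500


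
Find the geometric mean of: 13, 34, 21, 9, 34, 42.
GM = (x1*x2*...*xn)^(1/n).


Product = 13 × 34 × 21 × 9 × 34 × 42 = 119292264
GM = 119292264^(1/6) = 22.1872

GM = 22.1872


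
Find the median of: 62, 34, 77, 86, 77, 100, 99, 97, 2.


Sorted: 2, 34, 62, 77, 77, 86, 97, 99, 100
n = 9 (odd)
Middle value = 77

Median = 77


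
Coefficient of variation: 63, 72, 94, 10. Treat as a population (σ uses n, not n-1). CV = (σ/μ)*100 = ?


Mean = 59.7500
SD = 30.8575
CV = (30.8575/59.7500)*100 = 51.6444%

CV = 51.6444%


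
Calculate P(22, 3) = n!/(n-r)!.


P(22,3) = 22!/19!
= 1124000727777607680000/121645100408832000
= 9240

P(22,3) = 9240


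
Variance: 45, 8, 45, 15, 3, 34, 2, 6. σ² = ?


Mean = 19.7500
Squared deviations: 637.5625, 138.0625, 637.5625, 22.5625, 280.5625, 203.0625, 315.0625, 189.0625
Sum = 2423.5000
Variance = 2423.5000/8 = 302.9375

Variance = 302.9375


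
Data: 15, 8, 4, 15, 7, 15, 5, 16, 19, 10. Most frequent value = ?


Frequencies: 4:1, 5:1, 7:1, 8:1, 10:1, 15:3, 16:1, 19:1
Max frequency = 3
Mode = 15

Mode = 15


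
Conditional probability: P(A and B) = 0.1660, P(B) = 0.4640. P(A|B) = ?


P(A|B) = 0.1660/0.4640 = 0.3578

P(A|B) = 0.3578


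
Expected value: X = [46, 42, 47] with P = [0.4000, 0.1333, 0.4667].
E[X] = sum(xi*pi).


E[X] = 46*0.4000 + 42*0.1333 + 47*0.4667
= 18.4000 + 5.5986 + 21.9349
= 45.9335

E[X] = 45.9335


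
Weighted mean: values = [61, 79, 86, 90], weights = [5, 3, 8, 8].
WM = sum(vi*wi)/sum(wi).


Numerator = 61*5 + 79*3 + 86*8 + 90*8 = 1950
Denominator = 5 + 3 + 8 + 8 = 24
WM = 1950/24 = 81.2500

WM = 81.2500


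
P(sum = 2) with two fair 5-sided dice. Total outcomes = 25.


Total outcomes = 5×5 = 25
Favorable (sum = 2): 1
P = 1/25 = 0.0400

P = 0.0400


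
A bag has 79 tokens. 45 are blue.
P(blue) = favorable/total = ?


P = 45/79 = 0.5696

P = 0.5696


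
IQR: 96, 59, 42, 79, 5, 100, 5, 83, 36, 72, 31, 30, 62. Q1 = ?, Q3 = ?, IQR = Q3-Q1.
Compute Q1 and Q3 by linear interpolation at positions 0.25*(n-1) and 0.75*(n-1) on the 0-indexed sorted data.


Sorted: 5, 5, 30, 31, 36, 42, 59, 62, 72, 79, 83, 96, 100
Q1 (25th %ile) = 31.0000
Q3 (75th %ile) = 79.0000
IQR = 79.0000 - 31.0000 = 48.0000

IQR = 48.0000


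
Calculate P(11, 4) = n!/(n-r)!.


P(11,4) = 11!/7!
= 39916800/5040
= 7920

P(11,4) = 7920


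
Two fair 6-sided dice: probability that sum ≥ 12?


Total outcomes = 6×6 = 36
Favorable (sum ≥ 12): 1
P = 1/36 = 0.0278

P = 0.0278


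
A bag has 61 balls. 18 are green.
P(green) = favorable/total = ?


P = 18/61 = 0.2951

P = 0.2951


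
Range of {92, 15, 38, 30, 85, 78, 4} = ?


Max = 92, Min = 4
Range = 92 - 4 = 88

Range = 88


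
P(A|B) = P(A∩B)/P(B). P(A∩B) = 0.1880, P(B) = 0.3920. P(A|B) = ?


P(A|B) = 0.1880/0.3920 = 0.4796

P(A|B) = 0.4796


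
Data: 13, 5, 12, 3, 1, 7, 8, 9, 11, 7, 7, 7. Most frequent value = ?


Frequencies: 1:1, 3:1, 5:1, 7:4, 8:1, 9:1, 11:1, 12:1, 13:1
Max frequency = 4
Mode = 7

Mode = 7


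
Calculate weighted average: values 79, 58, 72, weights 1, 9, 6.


Numerator = 79*1 + 58*9 + 72*6 = 1033
Denominator = 1 + 9 + 6 = 16
WM = 1033/16 = 64.5625

WM = 64.5625


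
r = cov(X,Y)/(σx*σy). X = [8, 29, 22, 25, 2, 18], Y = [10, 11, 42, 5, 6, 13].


Mean X = 17.3333, Mean Y = 14.5000
SD X = 9.480975, SD Y = 12.606215
Cov = 31.000000
r = 31.000000/(9.480975*12.606215) = 0.2594

r = 0.2594


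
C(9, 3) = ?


C(9,3) = 9!/(3! × 6!)
= 362880/(6 × 720)
= 84

C(9,3) = 84


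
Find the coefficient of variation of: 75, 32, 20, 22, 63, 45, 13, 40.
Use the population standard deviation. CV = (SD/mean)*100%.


Mean = 38.7500
SD = 20.2593
CV = (20.2593/38.7500)*100 = 52.2820%

CV = 52.2820%


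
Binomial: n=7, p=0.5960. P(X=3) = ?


C(7,3) = 35
p^3 = 0.211709
(1-p)^4 = 0.026639
P = 35 * 0.211709 * 0.026639 = 0.1974

P(X=3) = 0.1974


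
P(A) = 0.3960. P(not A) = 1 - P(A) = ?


P(not A) = 1 - 0.3960 = 0.6040

P(not A) = 0.6040


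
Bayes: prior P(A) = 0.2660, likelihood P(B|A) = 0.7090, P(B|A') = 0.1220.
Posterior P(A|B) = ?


P(B) = P(B|A)*P(A) + P(B|A')*P(A')
= 0.7090*0.2660 + 0.1220*0.7340
= 0.188594 + 0.089548 = 0.278142
P(A|B) = 0.188594/0.278142 = 0.6780

P(A|B) = 0.6780


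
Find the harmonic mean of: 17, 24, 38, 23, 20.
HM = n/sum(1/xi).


Sum of reciprocals = 1/17 + 1/24 + 1/38 + 1/23 + 1/20 = 0.220284
HM = 5/0.220284 = 22.6979

HM = 22.6979


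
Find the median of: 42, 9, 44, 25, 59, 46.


Sorted: 9, 25, 42, 44, 46, 59
n = 6 (even)
Middle values: 42 and 44
Median = (42+44)/2 = 43.0000

Median = 43.0000


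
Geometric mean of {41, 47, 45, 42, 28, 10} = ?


Product = 41 × 47 × 45 × 42 × 28 × 10 = 1019768400
GM = 1019768400^(1/6) = 31.7261

GM = 31.7261


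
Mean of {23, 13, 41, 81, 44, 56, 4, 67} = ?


Sum = 23 + 13 + 41 + 81 + 44 + 56 + 4 + 67 = 329
n = 8
Mean = 329/8 = 41.1250

Mean = 41.1250


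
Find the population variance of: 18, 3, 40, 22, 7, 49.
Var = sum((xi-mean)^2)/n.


Mean = 23.1667
Squared deviations: 26.6944, 406.6944, 283.3611, 1.3611, 261.3611, 667.3611
Sum = 1646.8333
Variance = 1646.8333/6 = 274.4722

Variance = 274.4722


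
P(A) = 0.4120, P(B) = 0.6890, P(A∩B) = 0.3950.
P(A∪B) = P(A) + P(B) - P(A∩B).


P(A∪B) = 0.4120 + 0.6890 - 0.3950
= 1.1010 - 0.3950
= 0.7060

P(A∪B) = 0.7060


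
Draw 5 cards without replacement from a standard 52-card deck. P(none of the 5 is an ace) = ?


P(no aces) = (48/52) × (47/51) × (46/50) × (45/49) × (44/48)
= 0.6588

P = 0.6588


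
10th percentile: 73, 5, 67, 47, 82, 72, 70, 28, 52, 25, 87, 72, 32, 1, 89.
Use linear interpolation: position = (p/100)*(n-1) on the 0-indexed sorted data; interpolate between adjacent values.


Sorted: 1, 5, 25, 28, 32, 47, 52, 67, 70, 72, 72, 73, 82, 87, 89
n = 15
Index = 10/100 * 14 = 1.4000
Lower = data[1] = 5, Upper = data[2] = 25
P10 = 5 + 0.4000*(20) = 13.0000

P10 = 13.0000


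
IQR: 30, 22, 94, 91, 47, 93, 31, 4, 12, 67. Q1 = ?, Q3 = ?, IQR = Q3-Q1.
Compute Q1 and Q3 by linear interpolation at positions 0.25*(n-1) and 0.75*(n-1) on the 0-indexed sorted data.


Sorted: 4, 12, 22, 30, 31, 47, 67, 91, 93, 94
Q1 (25th %ile) = 24.0000
Q3 (75th %ile) = 85.0000
IQR = 85.0000 - 24.0000 = 61.0000

IQR = 61.0000


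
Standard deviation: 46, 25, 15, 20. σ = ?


Mean = 26.5000
Variance = 139.2500
SD = sqrt(139.2500) = 11.8004

SD = 11.8004


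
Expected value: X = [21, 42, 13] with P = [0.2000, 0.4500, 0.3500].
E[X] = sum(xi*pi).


E[X] = 21*0.2000 + 42*0.4500 + 13*0.3500
= 4.2000 + 18.9000 + 4.5500
= 27.6500

E[X] = 27.6500


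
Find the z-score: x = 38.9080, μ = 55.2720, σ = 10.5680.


z = (38.9080 - 55.2720)/10.5680
= -16.3640/10.5680
= -1.5484

z = -1.5484


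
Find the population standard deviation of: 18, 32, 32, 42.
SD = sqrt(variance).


Mean = 31.0000
Variance = 73.0000
SD = sqrt(73.0000) = 8.5440

SD = 8.5440


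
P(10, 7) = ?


P(10,7) = 10!/3!
= 3628800/6
= 604800

P(10,7) = 604800


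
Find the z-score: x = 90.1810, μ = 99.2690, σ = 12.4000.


z = (90.1810 - 99.2690)/12.4000
= -9.0880/12.4000
= -0.7329

z = -0.7329


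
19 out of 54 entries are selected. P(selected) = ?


P = 19/54 = 0.3519

P = 0.3519


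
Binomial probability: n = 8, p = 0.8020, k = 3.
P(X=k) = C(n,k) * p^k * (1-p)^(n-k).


C(8,3) = 56
p^3 = 0.515850
(1-p)^5 = 0.000304
P = 56 * 0.515850 * 0.000304 = 0.0088

P(X=3) = 0.0088


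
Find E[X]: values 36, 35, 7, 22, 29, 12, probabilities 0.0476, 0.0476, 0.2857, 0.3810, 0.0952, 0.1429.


E[X] = 36*0.0476 + 35*0.0476 + 7*0.2857 + 22*0.3810 + 29*0.0952 + 12*0.1429
= 1.7136 + 1.6660 + 1.9999 + 8.3820 + 2.7608 + 1.7148
= 18.2371

E[X] = 18.2371


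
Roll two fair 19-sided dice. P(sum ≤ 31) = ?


Total outcomes = 19×19 = 361
Favorable (sum ≤ 31): 333
P = 333/361 = 0.9224

P = 0.9224


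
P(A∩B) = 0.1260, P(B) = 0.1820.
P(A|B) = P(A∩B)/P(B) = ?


P(A|B) = 0.1260/0.1820 = 0.6923

P(A|B) = 0.6923


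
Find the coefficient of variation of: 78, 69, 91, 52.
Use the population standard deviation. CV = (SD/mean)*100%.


Mean = 72.5000
SD = 14.1863
CV = (14.1863/72.5000)*100 = 19.5673%

CV = 19.5673%


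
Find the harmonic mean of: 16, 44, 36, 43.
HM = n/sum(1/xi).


Sum of reciprocals = 1/16 + 1/44 + 1/36 + 1/43 = 0.136261
HM = 4/0.136261 = 29.3555

HM = 29.3555


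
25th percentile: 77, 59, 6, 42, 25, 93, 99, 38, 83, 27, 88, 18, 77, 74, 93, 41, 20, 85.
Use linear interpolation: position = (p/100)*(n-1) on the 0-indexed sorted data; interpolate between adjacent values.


Sorted: 6, 18, 20, 25, 27, 38, 41, 42, 59, 74, 77, 77, 83, 85, 88, 93, 93, 99
n = 18
Index = 25/100 * 17 = 4.2500
Lower = data[4] = 27, Upper = data[5] = 38
P25 = 27 + 0.2500*(11) = 29.7500

P25 = 29.7500


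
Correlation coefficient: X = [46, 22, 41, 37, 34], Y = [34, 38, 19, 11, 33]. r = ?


Mean X = 36.0000, Mean Y = 27.0000
SD X = 8.074652, SD Y = 10.256705
Cov = -30.400000
r = -30.400000/(8.074652*10.256705) = -0.3671

r = -0.3671


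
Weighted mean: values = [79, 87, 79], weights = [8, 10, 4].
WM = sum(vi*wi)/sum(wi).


Numerator = 79*8 + 87*10 + 79*4 = 1818
Denominator = 8 + 10 + 4 = 22
WM = 1818/22 = 82.6364

WM = 82.6364


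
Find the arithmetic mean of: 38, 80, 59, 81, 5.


Sum = 38 + 80 + 59 + 81 + 5 = 263
n = 5
Mean = 263/5 = 52.6000

Mean = 52.6000


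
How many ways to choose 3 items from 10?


C(10,3) = 10!/(3! × 7!)
= 3628800/(6 × 5040)
= 120

C(10,3) = 120


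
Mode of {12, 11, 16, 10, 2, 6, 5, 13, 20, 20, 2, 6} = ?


Frequencies: 2:2, 5:1, 6:2, 10:1, 11:1, 12:1, 13:1, 16:1, 20:2
Max frequency = 2
Mode = 2, 6, 20

Mode = 2, 6, 20


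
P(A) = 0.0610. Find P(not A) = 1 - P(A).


P(not A) = 1 - 0.0610 = 0.9390

P(not A) = 0.9390


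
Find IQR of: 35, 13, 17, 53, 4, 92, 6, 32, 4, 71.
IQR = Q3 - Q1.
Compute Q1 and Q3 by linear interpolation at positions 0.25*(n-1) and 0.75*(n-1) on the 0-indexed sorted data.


Sorted: 4, 4, 6, 13, 17, 32, 35, 53, 71, 92
Q1 (25th %ile) = 7.7500
Q3 (75th %ile) = 48.5000
IQR = 48.5000 - 7.7500 = 40.7500

IQR = 40.7500


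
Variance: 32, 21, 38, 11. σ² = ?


Mean = 25.5000
Squared deviations: 42.2500, 20.2500, 156.2500, 210.2500
Sum = 429.0000
Variance = 429.0000/4 = 107.2500

Variance = 107.2500


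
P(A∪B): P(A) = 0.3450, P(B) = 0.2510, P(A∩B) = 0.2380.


P(A∪B) = 0.3450 + 0.2510 - 0.2380
= 0.5960 - 0.2380
= 0.3580

P(A∪B) = 0.3580


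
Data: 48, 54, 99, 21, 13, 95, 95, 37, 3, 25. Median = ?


Sorted: 3, 13, 21, 25, 37, 48, 54, 95, 95, 99
n = 10 (even)
Middle values: 37 and 48
Median = (37+48)/2 = 42.5000

Median = 42.5000


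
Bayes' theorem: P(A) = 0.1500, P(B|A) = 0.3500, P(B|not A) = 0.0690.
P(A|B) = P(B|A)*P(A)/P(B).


P(B) = P(B|A)*P(A) + P(B|A')*P(A')
= 0.3500*0.1500 + 0.0690*0.8500
= 0.052500 + 0.058650 = 0.111150
P(A|B) = 0.052500/0.111150 = 0.4723

P(A|B) = 0.4723


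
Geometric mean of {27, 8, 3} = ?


Product = 27 × 8 × 3 = 648
GM = 648^(1/3) = 8.6535

GM = 8.6535


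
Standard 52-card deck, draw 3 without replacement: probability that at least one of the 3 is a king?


P(at least one) = 1 - P(none)
P(none) = (48/52) × (47/51) × (46/50) = 0.782624
P(at least one) = 1 - 0.782624 = 0.2174

P = 0.2174


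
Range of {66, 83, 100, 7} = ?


Max = 100, Min = 7
Range = 100 - 7 = 93

Range = 93


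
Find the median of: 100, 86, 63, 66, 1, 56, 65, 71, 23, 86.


Sorted: 1, 23, 56, 63, 65, 66, 71, 86, 86, 100
n = 10 (even)
Middle values: 65 and 66
Median = (65+66)/2 = 65.5000

Median = 65.5000


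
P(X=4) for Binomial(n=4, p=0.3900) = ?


C(4,4) = 1
p^4 = 0.023134
(1-p)^0 = 1.000000
P = 1 * 0.023134 * 1.000000 = 0.0231

P(X=4) = 0.0231


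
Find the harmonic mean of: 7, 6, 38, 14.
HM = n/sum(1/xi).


Sum of reciprocals = 1/7 + 1/6 + 1/38 + 1/14 = 0.407268
HM = 4/0.407268 = 9.8215

HM = 9.8215


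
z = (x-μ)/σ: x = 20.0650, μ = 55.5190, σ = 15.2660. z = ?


z = (20.0650 - 55.5190)/15.2660
= -35.4540/15.2660
= -2.3224

z = -2.3224


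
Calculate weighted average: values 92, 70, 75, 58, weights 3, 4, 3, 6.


Numerator = 92*3 + 70*4 + 75*3 + 58*6 = 1129
Denominator = 3 + 4 + 3 + 6 = 16
WM = 1129/16 = 70.5625

WM = 70.5625


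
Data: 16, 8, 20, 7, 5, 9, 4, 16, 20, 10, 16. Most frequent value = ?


Frequencies: 4:1, 5:1, 7:1, 8:1, 9:1, 10:1, 16:3, 20:2
Max frequency = 3
Mode = 16

Mode = 16


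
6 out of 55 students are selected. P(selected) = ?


P = 6/55 = 0.1091

P = 0.1091


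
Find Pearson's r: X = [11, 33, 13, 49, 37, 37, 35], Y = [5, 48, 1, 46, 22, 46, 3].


Mean X = 30.7143, Mean Y = 24.4286
SD X = 12.758351, SD Y = 20.275651
Cov = 182.122449
r = 182.122449/(12.758351*20.275651) = 0.7040

r = 0.7040


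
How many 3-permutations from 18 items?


P(18,3) = 18!/15!
= 6402373705728000/1307674368000
= 4896

P(18,3) = 4896


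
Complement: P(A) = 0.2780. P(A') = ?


P(not A) = 1 - 0.2780 = 0.7220

P(not A) = 0.7220


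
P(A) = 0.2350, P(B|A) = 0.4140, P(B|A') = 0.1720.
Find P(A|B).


P(B) = P(B|A)*P(A) + P(B|A')*P(A')
= 0.4140*0.2350 + 0.1720*0.7650
= 0.097290 + 0.131580 = 0.228870
P(A|B) = 0.097290/0.228870 = 0.4251

P(A|B) = 0.4251


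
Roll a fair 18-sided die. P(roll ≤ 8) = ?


Favorable outcomes (roll ≤ 8): 8
Total outcomes = 18
P = 8/18 = 0.4444

P = 0.4444


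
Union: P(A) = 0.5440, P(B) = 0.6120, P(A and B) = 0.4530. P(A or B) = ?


P(A∪B) = 0.5440 + 0.6120 - 0.4530
= 1.1560 - 0.4530
= 0.7030

P(A∪B) = 0.7030


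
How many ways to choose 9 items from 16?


C(16,9) = 16!/(9! × 7!)
= 20922789888000/(362880 × 5040)
= 11440

C(16,9) = 11440


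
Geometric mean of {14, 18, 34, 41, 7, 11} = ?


Product = 14 × 18 × 34 × 41 × 7 × 11 = 27049176
GM = 27049176^(1/6) = 17.3258

GM = 17.3258


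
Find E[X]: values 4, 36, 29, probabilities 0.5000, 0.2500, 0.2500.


E[X] = 4*0.5000 + 36*0.2500 + 29*0.2500
= 2.0000 + 9.0000 + 7.2500
= 18.2500

E[X] = 18.2500


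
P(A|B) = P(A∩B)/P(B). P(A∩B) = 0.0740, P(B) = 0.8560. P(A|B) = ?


P(A|B) = 0.0740/0.8560 = 0.0864

P(A|B) = 0.0864


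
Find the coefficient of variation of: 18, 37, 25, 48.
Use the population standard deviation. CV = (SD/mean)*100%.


Mean = 32.0000
SD = 11.4673
CV = (11.4673/32.0000)*100 = 35.8355%

CV = 35.8355%


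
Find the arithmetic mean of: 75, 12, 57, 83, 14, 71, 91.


Sum = 75 + 12 + 57 + 83 + 14 + 71 + 91 = 403
n = 7
Mean = 403/7 = 57.5714

Mean = 57.5714


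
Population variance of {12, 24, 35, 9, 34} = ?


Mean = 22.8000
Squared deviations: 116.6400, 1.4400, 148.8400, 190.4400, 125.4400
Sum = 582.8000
Variance = 582.8000/5 = 116.5600

Variance = 116.5600


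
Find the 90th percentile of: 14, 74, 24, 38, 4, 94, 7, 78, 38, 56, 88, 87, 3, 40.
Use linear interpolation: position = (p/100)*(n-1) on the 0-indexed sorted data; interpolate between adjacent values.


Sorted: 3, 4, 7, 14, 24, 38, 38, 40, 56, 74, 78, 87, 88, 94
n = 14
Index = 90/100 * 13 = 11.7000
Lower = data[11] = 87, Upper = data[12] = 88
P90 = 87 + 0.7000*(1) = 87.7000

P90 = 87.7000


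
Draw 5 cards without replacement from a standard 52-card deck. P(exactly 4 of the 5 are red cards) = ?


Hypergeometric: P(X=4) = C(26,4)·C(26,1) / C(52,5)
= 14950 × 26 / 2598960
= 388700/2598960 = 0.1496

P = 0.1496


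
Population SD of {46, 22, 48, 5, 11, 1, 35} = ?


Mean = 24.0000
Variance = 320.5714
SD = sqrt(320.5714) = 17.9045

SD = 17.9045


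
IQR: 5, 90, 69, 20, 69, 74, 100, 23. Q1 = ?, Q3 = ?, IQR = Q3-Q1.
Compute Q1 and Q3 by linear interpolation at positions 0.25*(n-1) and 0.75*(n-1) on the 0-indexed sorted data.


Sorted: 5, 20, 23, 69, 69, 74, 90, 100
Q1 (25th %ile) = 22.2500
Q3 (75th %ile) = 78.0000
IQR = 78.0000 - 22.2500 = 55.7500

IQR = 55.7500


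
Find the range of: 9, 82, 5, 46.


Max = 82, Min = 5
Range = 82 - 5 = 77

Range = 77


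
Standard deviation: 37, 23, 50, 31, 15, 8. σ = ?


Mean = 27.3333
Variance = 194.2222
SD = sqrt(194.2222) = 13.9364

SD = 13.9364


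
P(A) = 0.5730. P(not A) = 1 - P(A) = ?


P(not A) = 1 - 0.5730 = 0.4270

P(not A) = 0.4270


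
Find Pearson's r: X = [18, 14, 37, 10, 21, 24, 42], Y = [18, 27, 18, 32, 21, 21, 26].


Mean X = 23.7143, Mean Y = 23.2857
SD X = 10.911518, SD Y = 4.831867
Cov = -20.061224
r = -20.061224/(10.911518*4.831867) = -0.3805

r = -0.3805


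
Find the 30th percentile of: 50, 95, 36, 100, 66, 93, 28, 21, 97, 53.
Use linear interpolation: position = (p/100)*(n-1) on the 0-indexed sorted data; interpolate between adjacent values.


Sorted: 21, 28, 36, 50, 53, 66, 93, 95, 97, 100
n = 10
Index = 30/100 * 9 = 2.7000
Lower = data[2] = 36, Upper = data[3] = 50
P30 = 36 + 0.7000*(14) = 45.8000

P30 = 45.8000


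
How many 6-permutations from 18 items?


P(18,6) = 18!/12!
= 6402373705728000/479001600
= 13366080

P(18,6) = 13366080


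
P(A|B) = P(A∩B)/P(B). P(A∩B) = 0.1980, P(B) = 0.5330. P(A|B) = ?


P(A|B) = 0.1980/0.5330 = 0.3715

P(A|B) = 0.3715


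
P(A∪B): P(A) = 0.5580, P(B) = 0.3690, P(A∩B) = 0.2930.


P(A∪B) = 0.5580 + 0.3690 - 0.2930
= 0.9270 - 0.2930
= 0.6340

P(A∪B) = 0.6340


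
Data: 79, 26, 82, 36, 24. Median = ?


Sorted: 24, 26, 36, 79, 82
n = 5 (odd)
Middle value = 36

Median = 36


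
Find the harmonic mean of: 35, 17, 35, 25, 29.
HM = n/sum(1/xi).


Sum of reciprocals = 1/35 + 1/17 + 1/35 + 1/25 + 1/29 = 0.190449
HM = 5/0.190449 = 26.2537

HM = 26.2537


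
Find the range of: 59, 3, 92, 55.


Max = 92, Min = 3
Range = 92 - 3 = 89

Range = 89


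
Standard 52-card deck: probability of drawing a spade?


13 spades in 52 cards
P = 13/52 = 0.2500

P = 0.2500


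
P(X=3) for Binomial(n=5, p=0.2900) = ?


C(5,3) = 10
p^3 = 0.024389
(1-p)^2 = 0.504100
P = 10 * 0.024389 * 0.504100 = 0.1229

P(X=3) = 0.1229


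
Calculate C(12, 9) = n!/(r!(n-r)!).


C(12,9) = 12!/(9! × 3!)
= 479001600/(362880 × 6)
= 220

C(12,9) = 220


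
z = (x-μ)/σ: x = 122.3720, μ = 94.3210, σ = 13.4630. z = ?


z = (122.3720 - 94.3210)/13.4630
= 28.0510/13.4630
= 2.0836

z = 2.0836


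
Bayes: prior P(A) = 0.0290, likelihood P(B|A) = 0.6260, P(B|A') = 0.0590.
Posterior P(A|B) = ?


P(B) = P(B|A)*P(A) + P(B|A')*P(A')
= 0.6260*0.0290 + 0.0590*0.9710
= 0.018154 + 0.057289 = 0.075443
P(A|B) = 0.018154/0.075443 = 0.2406

P(A|B) = 0.2406


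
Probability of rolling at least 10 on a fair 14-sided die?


Favorable outcomes (roll ≥ 10): 5
Total outcomes = 14
P = 5/14 = 0.3571

P = 0.3571


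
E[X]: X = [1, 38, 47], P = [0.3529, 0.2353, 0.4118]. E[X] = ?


E[X] = 1*0.3529 + 38*0.2353 + 47*0.4118
= 0.3529 + 8.9414 + 19.3546
= 28.6489

E[X] = 28.6489


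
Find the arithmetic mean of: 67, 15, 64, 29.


Sum = 67 + 15 + 64 + 29 = 175
n = 4
Mean = 175/4 = 43.7500

Mean = 43.7500


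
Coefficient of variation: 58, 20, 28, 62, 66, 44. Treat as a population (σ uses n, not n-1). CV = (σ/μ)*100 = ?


Mean = 46.3333
SD = 17.3365
CV = (17.3365/46.3333)*100 = 37.4170%

CV = 37.4170%


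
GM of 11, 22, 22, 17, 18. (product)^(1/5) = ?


Product = 11 × 22 × 22 × 17 × 18 = 1629144
GM = 1629144^(1/5) = 17.4740

GM = 17.4740
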